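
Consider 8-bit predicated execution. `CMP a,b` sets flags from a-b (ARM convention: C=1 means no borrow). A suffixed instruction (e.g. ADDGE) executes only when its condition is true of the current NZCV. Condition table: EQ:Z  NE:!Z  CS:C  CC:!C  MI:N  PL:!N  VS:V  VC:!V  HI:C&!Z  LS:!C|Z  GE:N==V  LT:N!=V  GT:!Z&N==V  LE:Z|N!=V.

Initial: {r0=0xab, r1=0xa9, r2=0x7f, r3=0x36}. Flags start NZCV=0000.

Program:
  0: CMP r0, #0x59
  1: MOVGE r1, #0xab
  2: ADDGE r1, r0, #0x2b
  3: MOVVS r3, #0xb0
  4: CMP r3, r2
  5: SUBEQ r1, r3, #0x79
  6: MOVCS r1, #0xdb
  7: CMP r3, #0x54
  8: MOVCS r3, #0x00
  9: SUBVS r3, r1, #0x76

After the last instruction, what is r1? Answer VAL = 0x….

0: ✓ CMP  NZCV=0011
1: · MOVGE
2: · ADDGE
3: ✓ MOVVS  r3←0xb0
4: ✓ CMP  NZCV=0011
5: · SUBEQ
6: ✓ MOVCS  r1←0xdb
7: ✓ CMP  NZCV=0011
8: ✓ MOVCS  r3←0x00
9: ✓ SUBVS  r3←0x65

VAL = 0xdb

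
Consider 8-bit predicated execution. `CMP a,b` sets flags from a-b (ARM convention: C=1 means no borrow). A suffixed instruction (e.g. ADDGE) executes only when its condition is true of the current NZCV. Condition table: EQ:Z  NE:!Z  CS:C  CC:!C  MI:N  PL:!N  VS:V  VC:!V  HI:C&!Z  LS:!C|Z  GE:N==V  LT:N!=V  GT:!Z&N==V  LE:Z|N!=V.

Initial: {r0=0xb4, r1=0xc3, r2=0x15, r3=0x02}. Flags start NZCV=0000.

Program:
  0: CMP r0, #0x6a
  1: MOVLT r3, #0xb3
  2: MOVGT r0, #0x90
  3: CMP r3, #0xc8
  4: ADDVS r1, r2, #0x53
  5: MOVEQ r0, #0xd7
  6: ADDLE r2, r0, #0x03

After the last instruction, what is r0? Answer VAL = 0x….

VAL = 0xb4

[0] flags=0011 → (cmp)
[1] flags=0011 LT?T → r3=0xb3
[2] flags=0011 GT?F → skip
[3] flags=1000 → (cmp)
[4] flags=1000 VS?F → skip
[5] flags=1000 EQ?F → skip
[6] flags=1000 LE?T → r2=0xb7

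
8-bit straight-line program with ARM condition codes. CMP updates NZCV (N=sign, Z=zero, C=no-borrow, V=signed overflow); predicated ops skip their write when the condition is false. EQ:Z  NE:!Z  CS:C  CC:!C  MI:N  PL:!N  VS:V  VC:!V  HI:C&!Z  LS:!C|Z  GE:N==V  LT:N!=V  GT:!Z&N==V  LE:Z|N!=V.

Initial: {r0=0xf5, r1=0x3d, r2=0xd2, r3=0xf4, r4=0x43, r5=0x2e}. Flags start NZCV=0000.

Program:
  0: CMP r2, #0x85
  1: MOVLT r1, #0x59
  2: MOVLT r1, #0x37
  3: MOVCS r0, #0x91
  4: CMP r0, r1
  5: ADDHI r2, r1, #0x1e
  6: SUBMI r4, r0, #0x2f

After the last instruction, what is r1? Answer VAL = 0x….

VAL = 0x3d

[0] flags=0010 → (cmp)
[1] flags=0010 LT?F → skip
[2] flags=0010 LT?F → skip
[3] flags=0010 CS?T → r0=0x91
[4] flags=0011 → (cmp)
[5] flags=0011 HI?T → r2=0x5b
[6] flags=0011 MI?F → skip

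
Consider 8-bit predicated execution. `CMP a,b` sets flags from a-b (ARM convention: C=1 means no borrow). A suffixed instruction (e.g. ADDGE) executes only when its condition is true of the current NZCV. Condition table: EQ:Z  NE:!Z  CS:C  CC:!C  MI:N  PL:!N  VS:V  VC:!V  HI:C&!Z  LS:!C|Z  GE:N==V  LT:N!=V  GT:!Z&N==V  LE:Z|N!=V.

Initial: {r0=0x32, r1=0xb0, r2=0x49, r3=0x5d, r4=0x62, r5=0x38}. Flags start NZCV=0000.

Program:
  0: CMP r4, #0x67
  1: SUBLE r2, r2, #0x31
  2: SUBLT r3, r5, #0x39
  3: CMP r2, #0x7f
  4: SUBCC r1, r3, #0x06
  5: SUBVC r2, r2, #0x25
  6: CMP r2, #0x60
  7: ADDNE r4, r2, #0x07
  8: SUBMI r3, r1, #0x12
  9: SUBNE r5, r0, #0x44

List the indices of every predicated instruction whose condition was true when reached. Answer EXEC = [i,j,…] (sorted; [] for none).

[0] flags=1000 → (cmp)
[1] flags=1000 LE?T → r2=0x18
[2] flags=1000 LT?T → r3=0xff
[3] flags=1000 → (cmp)
[4] flags=1000 CC?T → r1=0xf9
[5] flags=1000 VC?T → r2=0xf3
[6] flags=1010 → (cmp)
[7] flags=1010 NE?T → r4=0xfa
[8] flags=1010 MI?T → r3=0xe7
[9] flags=1010 NE?T → r5=0xee

EXEC = [1,2,4,5,7,8,9]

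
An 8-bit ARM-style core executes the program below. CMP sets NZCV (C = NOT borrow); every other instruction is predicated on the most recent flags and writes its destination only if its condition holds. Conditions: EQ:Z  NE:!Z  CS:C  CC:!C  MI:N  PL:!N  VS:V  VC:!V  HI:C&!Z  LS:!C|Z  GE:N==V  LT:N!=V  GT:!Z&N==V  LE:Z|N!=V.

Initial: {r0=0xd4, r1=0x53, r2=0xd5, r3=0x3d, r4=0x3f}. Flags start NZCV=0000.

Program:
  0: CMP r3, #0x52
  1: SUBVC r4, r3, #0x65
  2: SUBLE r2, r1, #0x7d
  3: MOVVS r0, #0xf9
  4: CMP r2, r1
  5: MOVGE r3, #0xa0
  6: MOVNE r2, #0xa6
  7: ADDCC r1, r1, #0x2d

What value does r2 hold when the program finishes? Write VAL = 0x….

0: ✓ CMP  NZCV=1000
1: ✓ SUBVC  r4←0xd8
2: ✓ SUBLE  r2←0xd6
3: · MOVVS
4: ✓ CMP  NZCV=1010
5: · MOVGE
6: ✓ MOVNE  r2←0xa6
7: · ADDCC

VAL = 0xa6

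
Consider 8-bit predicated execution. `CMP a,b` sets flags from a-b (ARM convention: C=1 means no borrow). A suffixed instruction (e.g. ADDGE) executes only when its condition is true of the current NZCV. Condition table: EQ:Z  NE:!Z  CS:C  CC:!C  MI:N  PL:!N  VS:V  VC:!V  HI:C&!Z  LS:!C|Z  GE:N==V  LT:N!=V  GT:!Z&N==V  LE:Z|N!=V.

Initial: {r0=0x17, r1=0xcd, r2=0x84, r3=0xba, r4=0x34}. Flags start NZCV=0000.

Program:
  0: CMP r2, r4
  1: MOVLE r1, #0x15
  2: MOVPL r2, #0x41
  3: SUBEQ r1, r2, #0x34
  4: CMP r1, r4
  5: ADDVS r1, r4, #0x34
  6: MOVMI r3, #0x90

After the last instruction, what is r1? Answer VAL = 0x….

VAL = 0x15

0: ✓ CMP  NZCV=0011
1: ✓ MOVLE  r1←0x15
2: ✓ MOVPL  r2←0x41
3: · SUBEQ
4: ✓ CMP  NZCV=1000
5: · ADDVS
6: ✓ MOVMI  r3←0x90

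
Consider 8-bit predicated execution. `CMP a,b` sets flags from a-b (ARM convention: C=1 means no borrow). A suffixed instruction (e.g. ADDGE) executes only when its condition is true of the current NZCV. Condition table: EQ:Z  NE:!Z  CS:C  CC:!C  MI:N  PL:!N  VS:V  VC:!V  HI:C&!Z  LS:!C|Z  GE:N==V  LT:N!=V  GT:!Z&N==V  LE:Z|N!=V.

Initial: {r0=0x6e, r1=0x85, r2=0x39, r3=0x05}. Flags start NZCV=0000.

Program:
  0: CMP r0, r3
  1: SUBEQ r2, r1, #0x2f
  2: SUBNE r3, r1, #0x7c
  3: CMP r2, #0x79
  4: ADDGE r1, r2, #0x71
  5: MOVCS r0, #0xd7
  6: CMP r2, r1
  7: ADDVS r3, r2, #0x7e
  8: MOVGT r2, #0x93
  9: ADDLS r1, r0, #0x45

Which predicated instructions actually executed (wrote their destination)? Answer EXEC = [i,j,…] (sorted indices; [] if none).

[0] flags=0010 → (cmp)
[1] flags=0010 EQ?F → skip
[2] flags=0010 NE?T → r3=0x09
[3] flags=1000 → (cmp)
[4] flags=1000 GE?F → skip
[5] flags=1000 CS?F → skip
[6] flags=1001 → (cmp)
[7] flags=1001 VS?T → r3=0xb7
[8] flags=1001 GT?T → r2=0x93
[9] flags=1001 LS?T → r1=0xb3

EXEC = [2,7,8,9]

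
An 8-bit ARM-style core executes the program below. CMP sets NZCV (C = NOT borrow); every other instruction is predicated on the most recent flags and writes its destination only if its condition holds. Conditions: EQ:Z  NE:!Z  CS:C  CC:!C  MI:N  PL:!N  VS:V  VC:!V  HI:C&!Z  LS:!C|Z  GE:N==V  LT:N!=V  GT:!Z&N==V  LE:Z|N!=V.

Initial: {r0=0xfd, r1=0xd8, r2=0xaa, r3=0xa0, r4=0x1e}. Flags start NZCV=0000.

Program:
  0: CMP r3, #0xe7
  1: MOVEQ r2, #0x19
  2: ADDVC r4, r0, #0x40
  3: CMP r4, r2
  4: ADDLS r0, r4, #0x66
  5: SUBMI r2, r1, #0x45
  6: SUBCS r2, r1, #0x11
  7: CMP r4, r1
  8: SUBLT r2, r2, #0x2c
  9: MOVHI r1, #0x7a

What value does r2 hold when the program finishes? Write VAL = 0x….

VAL = 0x93

0: ✓ CMP  NZCV=1000
1: · MOVEQ
2: ✓ ADDVC  r4←0x3d
3: ✓ CMP  NZCV=1001
4: ✓ ADDLS  r0←0xa3
5: ✓ SUBMI  r2←0x93
6: · SUBCS
7: ✓ CMP  NZCV=0000
8: · SUBLT
9: · MOVHI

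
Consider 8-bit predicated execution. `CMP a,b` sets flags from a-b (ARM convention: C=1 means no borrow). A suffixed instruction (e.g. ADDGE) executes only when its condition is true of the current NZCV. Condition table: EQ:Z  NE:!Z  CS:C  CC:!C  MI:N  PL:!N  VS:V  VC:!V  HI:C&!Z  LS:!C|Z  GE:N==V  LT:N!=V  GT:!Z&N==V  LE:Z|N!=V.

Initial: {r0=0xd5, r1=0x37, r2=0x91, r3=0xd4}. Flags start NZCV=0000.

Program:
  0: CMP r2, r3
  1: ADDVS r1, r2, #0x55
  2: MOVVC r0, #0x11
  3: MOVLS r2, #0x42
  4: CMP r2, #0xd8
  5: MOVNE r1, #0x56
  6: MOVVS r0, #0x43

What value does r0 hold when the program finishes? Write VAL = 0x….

VAL = 0x11

[0] flags=1000 → (cmp)
[1] flags=1000 VS?F → skip
[2] flags=1000 VC?T → r0=0x11
[3] flags=1000 LS?T → r2=0x42
[4] flags=0000 → (cmp)
[5] flags=0000 NE?T → r1=0x56
[6] flags=0000 VS?F → skip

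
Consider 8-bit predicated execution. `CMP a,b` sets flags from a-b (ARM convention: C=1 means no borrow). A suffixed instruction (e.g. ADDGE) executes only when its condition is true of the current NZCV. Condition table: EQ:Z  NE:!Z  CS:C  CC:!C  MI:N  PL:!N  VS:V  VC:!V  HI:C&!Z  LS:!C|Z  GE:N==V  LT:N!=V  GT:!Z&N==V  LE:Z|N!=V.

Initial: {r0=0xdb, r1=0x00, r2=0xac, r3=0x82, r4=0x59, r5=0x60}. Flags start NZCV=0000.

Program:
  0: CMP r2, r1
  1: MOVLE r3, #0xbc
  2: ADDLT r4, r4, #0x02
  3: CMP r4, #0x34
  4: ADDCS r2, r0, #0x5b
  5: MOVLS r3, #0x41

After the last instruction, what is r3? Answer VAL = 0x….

VAL = 0xbc

[0] flags=1010 → (cmp)
[1] flags=1010 LE?T → r3=0xbc
[2] flags=1010 LT?T → r4=0x5b
[3] flags=0010 → (cmp)
[4] flags=0010 CS?T → r2=0x36
[5] flags=0010 LS?F → skip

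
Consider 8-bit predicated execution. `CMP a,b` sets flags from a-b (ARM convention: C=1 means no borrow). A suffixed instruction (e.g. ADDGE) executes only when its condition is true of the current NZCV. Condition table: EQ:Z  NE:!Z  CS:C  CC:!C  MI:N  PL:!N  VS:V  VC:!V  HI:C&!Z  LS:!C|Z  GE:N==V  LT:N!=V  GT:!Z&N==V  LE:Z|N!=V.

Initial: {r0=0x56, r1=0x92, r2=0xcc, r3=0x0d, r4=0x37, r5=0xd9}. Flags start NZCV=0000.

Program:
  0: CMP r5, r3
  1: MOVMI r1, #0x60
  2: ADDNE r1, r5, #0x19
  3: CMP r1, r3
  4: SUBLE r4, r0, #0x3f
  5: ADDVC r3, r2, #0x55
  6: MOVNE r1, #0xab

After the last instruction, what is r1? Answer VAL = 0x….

[0] flags=1010 → (cmp)
[1] flags=1010 MI?T → r1=0x60
[2] flags=1010 NE?T → r1=0xf2
[3] flags=1010 → (cmp)
[4] flags=1010 LE?T → r4=0x17
[5] flags=1010 VC?T → r3=0x21
[6] flags=1010 NE?T → r1=0xab

VAL = 0xab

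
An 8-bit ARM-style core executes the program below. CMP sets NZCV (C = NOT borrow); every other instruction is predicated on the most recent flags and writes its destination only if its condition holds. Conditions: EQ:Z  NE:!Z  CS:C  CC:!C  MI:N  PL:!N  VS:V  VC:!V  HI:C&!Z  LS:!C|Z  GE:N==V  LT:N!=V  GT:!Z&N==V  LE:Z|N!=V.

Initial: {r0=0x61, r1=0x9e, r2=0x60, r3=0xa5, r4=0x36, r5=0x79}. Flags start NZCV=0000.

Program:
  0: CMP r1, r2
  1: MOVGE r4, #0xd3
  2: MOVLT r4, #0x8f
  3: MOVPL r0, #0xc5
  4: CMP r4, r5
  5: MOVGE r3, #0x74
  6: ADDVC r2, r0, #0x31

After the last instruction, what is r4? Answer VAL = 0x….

VAL = 0x8f

[0] flags=0011 → (cmp)
[1] flags=0011 GE?F → skip
[2] flags=0011 LT?T → r4=0x8f
[3] flags=0011 PL?T → r0=0xc5
[4] flags=0011 → (cmp)
[5] flags=0011 GE?F → skip
[6] flags=0011 VC?F → skip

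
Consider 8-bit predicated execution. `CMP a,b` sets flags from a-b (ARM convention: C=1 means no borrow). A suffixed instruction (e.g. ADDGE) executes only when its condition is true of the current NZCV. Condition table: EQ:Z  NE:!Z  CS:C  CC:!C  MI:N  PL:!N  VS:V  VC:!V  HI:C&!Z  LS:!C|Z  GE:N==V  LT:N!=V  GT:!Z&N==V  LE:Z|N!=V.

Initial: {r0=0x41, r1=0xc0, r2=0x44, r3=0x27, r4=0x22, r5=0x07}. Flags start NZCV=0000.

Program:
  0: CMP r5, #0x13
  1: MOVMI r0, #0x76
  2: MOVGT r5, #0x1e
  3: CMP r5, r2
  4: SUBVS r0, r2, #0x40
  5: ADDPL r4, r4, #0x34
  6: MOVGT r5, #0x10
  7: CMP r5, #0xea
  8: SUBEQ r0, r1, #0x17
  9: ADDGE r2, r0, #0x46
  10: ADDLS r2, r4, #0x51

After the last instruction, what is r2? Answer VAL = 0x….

VAL = 0x73

[0] flags=1000 → (cmp)
[1] flags=1000 MI?T → r0=0x76
[2] flags=1000 GT?F → skip
[3] flags=1000 → (cmp)
[4] flags=1000 VS?F → skip
[5] flags=1000 PL?F → skip
[6] flags=1000 GT?F → skip
[7] flags=0000 → (cmp)
[8] flags=0000 EQ?F → skip
[9] flags=0000 GE?T → r2=0xbc
[10] flags=0000 LS?T → r2=0x73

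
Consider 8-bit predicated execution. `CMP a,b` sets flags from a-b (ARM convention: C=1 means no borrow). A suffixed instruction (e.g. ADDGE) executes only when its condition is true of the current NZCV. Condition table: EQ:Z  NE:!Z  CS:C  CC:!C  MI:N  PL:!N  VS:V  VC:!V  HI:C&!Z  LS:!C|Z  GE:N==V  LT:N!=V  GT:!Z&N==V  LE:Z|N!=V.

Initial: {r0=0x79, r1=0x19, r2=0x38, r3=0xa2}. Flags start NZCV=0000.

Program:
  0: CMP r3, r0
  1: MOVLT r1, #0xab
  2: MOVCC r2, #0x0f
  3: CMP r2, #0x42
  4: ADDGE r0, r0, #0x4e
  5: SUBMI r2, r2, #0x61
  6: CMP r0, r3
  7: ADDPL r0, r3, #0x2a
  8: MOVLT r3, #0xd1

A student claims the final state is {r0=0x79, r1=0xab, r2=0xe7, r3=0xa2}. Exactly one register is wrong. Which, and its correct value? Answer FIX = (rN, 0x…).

FIX = (r2, 0xd7)

[0] flags=0011 → (cmp)
[1] flags=0011 LT?T → r1=0xab
[2] flags=0011 CC?F → skip
[3] flags=1000 → (cmp)
[4] flags=1000 GE?F → skip
[5] flags=1000 MI?T → r2=0xd7
[6] flags=1001 → (cmp)
[7] flags=1001 PL?F → skip
[8] flags=1001 LT?F → skip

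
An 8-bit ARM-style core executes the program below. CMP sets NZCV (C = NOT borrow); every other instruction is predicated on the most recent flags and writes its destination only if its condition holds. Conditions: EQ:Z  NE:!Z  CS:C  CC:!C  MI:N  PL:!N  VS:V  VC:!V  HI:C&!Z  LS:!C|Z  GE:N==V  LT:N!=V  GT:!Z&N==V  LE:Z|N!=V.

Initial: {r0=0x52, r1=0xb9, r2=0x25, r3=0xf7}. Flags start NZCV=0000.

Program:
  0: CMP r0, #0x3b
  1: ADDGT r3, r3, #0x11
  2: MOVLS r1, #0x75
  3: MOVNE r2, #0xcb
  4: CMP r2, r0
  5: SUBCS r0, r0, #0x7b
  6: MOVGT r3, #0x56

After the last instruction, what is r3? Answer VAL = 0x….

VAL = 0x08

[0] flags=0010 → (cmp)
[1] flags=0010 GT?T → r3=0x08
[2] flags=0010 LS?F → skip
[3] flags=0010 NE?T → r2=0xcb
[4] flags=0011 → (cmp)
[5] flags=0011 CS?T → r0=0xd7
[6] flags=0011 GT?F → skip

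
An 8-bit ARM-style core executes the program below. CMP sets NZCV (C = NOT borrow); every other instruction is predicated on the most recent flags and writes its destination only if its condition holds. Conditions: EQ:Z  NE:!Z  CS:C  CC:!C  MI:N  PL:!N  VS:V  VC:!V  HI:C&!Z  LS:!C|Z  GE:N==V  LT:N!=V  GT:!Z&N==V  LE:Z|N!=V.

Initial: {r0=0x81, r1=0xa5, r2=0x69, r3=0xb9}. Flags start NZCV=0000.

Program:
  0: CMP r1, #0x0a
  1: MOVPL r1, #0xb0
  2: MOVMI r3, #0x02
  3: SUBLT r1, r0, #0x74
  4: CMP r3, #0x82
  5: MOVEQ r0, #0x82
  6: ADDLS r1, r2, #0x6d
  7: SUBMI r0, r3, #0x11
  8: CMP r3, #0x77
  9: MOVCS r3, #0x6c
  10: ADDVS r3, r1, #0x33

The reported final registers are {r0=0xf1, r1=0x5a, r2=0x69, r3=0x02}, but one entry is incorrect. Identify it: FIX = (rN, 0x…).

[0] flags=1010 → (cmp)
[1] flags=1010 PL?F → skip
[2] flags=1010 MI?T → r3=0x02
[3] flags=1010 LT?T → r1=0x0d
[4] flags=1001 → (cmp)
[5] flags=1001 EQ?F → skip
[6] flags=1001 LS?T → r1=0xd6
[7] flags=1001 MI?T → r0=0xf1
[8] flags=1000 → (cmp)
[9] flags=1000 CS?F → skip
[10] flags=1000 VS?F → skip

FIX = (r1, 0xd6)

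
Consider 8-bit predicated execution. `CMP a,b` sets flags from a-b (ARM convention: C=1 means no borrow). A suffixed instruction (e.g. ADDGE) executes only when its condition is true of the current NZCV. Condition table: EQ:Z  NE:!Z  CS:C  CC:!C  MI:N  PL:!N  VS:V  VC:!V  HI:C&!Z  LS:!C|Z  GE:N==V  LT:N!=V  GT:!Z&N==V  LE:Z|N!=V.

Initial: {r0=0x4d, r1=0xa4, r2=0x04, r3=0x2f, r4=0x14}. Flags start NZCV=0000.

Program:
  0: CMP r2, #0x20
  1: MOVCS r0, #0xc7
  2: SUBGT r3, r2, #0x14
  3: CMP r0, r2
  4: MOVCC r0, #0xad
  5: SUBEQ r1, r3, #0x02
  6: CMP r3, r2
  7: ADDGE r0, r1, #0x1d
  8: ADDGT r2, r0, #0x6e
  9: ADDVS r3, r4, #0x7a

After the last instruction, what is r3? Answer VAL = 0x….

VAL = 0x2f

0: ✓ CMP  NZCV=1000
1: · MOVCS
2: · SUBGT
3: ✓ CMP  NZCV=0010
4: · MOVCC
5: · SUBEQ
6: ✓ CMP  NZCV=0010
7: ✓ ADDGE  r0←0xc1
8: ✓ ADDGT  r2←0x2f
9: · ADDVS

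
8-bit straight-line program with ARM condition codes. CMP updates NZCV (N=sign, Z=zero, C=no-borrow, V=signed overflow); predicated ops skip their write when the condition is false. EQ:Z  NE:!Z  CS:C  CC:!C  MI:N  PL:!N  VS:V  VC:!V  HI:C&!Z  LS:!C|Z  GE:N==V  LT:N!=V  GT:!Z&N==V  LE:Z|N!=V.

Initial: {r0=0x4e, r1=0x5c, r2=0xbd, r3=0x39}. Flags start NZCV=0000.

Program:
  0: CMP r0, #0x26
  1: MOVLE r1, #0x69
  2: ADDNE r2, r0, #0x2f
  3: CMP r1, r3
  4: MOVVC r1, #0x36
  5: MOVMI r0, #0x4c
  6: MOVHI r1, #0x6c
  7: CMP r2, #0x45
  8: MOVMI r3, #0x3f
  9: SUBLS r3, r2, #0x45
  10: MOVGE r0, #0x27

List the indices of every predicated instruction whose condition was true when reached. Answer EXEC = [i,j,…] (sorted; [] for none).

0: ✓ CMP  NZCV=0010
1: · MOVLE
2: ✓ ADDNE  r2←0x7d
3: ✓ CMP  NZCV=0010
4: ✓ MOVVC  r1←0x36
5: · MOVMI
6: ✓ MOVHI  r1←0x6c
7: ✓ CMP  NZCV=0010
8: · MOVMI
9: · SUBLS
10: ✓ MOVGE  r0←0x27

EXEC = [2,4,6,10]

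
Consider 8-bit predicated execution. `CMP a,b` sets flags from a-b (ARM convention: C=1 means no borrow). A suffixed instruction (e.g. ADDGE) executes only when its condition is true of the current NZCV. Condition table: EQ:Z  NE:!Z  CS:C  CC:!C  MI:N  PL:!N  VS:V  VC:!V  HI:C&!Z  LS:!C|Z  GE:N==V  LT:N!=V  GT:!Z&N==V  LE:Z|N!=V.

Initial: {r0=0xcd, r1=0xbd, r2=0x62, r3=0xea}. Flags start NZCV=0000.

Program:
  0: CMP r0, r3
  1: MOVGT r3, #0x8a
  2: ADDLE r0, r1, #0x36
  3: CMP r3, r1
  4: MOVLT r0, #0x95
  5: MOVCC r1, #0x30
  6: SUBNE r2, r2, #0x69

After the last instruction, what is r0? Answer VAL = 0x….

0: ✓ CMP  NZCV=1000
1: · MOVGT
2: ✓ ADDLE  r0←0xf3
3: ✓ CMP  NZCV=0010
4: · MOVLT
5: · MOVCC
6: ✓ SUBNE  r2←0xf9

VAL = 0xf3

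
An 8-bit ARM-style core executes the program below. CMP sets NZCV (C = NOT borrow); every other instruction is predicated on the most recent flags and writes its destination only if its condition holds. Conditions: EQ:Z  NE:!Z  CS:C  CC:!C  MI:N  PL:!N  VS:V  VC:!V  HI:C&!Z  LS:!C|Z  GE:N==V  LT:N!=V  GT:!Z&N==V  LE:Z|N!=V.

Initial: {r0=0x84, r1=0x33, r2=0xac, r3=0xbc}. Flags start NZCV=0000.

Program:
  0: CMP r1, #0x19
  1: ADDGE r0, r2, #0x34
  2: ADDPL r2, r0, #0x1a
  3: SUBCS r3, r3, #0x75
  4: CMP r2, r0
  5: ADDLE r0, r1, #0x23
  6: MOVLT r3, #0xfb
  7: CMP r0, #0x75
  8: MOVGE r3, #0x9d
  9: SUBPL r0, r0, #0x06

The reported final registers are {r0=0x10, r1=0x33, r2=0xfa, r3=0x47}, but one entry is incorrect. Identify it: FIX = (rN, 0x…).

FIX = (r0, 0xda)

[0] flags=0010 → (cmp)
[1] flags=0010 GE?T → r0=0xe0
[2] flags=0010 PL?T → r2=0xfa
[3] flags=0010 CS?T → r3=0x47
[4] flags=0010 → (cmp)
[5] flags=0010 LE?F → skip
[6] flags=0010 LT?F → skip
[7] flags=0011 → (cmp)
[8] flags=0011 GE?F → skip
[9] flags=0011 PL?T → r0=0xda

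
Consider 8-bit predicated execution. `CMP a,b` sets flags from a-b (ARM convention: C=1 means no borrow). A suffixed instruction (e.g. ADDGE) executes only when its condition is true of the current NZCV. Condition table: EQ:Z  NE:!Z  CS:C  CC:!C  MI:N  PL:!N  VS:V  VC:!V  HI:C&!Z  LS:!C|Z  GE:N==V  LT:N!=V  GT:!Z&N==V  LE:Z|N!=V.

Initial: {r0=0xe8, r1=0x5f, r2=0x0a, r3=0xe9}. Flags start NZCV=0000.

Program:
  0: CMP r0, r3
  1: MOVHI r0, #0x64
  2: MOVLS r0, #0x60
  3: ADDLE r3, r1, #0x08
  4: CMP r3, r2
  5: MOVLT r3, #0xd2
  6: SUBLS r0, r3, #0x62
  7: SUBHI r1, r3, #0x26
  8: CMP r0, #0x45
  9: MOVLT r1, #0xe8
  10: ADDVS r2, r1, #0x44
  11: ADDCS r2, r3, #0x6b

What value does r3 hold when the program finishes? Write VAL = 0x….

[0] flags=1000 → (cmp)
[1] flags=1000 HI?F → skip
[2] flags=1000 LS?T → r0=0x60
[3] flags=1000 LE?T → r3=0x67
[4] flags=0010 → (cmp)
[5] flags=0010 LT?F → skip
[6] flags=0010 LS?F → skip
[7] flags=0010 HI?T → r1=0x41
[8] flags=0010 → (cmp)
[9] flags=0010 LT?F → skip
[10] flags=0010 VS?F → skip
[11] flags=0010 CS?T → r2=0xd2

VAL = 0x67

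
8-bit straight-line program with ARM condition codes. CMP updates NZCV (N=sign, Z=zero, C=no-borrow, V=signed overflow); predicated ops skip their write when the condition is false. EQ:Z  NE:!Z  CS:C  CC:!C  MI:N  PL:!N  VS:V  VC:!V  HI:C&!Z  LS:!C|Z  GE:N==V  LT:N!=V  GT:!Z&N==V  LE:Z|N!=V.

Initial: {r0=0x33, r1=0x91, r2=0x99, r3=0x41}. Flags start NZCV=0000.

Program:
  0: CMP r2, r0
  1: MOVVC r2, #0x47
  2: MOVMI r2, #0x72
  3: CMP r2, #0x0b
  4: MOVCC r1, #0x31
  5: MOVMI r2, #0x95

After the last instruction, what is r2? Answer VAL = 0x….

0: ✓ CMP  NZCV=0011
1: · MOVVC
2: · MOVMI
3: ✓ CMP  NZCV=1010
4: · MOVCC
5: ✓ MOVMI  r2←0x95

VAL = 0x95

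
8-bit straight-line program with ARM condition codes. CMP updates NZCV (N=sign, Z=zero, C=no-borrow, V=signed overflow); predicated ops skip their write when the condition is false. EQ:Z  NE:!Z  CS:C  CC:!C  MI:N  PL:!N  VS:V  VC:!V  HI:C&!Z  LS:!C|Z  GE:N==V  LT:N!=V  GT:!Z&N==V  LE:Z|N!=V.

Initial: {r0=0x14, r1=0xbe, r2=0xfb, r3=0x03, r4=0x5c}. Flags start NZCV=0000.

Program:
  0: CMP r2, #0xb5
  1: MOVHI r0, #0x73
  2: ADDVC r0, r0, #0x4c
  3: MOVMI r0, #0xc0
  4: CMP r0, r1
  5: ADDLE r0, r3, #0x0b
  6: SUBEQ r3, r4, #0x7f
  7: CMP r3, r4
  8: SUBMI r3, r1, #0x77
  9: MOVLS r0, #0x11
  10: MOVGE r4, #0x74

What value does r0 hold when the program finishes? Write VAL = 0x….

[0] flags=0010 → (cmp)
[1] flags=0010 HI?T → r0=0x73
[2] flags=0010 VC?T → r0=0xbf
[3] flags=0010 MI?F → skip
[4] flags=0010 → (cmp)
[5] flags=0010 LE?F → skip
[6] flags=0010 EQ?F → skip
[7] flags=1000 → (cmp)
[8] flags=1000 MI?T → r3=0x47
[9] flags=1000 LS?T → r0=0x11
[10] flags=1000 GE?F → skip

VAL = 0x11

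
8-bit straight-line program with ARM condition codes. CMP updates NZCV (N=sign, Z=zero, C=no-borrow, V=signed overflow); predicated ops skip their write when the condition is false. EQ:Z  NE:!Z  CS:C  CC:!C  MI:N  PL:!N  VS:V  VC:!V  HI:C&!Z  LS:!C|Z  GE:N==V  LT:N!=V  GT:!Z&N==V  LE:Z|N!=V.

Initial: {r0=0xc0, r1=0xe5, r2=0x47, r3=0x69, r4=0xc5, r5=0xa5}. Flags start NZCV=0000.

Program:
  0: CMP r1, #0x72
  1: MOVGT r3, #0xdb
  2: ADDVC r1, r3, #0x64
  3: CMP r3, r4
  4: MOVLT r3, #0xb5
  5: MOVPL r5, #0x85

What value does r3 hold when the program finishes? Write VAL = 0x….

VAL = 0x69

0: ✓ CMP  NZCV=0011
1: · MOVGT
2: · ADDVC
3: ✓ CMP  NZCV=1001
4: · MOVLT
5: · MOVPL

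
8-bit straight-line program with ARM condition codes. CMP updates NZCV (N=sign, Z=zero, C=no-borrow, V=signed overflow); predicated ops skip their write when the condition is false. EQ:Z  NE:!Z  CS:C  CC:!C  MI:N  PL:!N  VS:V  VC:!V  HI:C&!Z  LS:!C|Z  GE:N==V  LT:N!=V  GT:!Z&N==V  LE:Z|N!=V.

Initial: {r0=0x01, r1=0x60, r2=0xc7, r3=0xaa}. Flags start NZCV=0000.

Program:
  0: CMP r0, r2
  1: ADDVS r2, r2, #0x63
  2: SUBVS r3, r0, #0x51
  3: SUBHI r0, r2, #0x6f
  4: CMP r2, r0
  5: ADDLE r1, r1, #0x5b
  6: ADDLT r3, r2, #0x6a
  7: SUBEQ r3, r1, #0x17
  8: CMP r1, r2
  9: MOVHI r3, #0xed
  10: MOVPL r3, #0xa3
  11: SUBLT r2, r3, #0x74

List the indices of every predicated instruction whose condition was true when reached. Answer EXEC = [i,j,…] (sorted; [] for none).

EXEC = [5,6,11]

0: ✓ CMP  NZCV=0000
1: · ADDVS
2: · SUBVS
3: · SUBHI
4: ✓ CMP  NZCV=1010
5: ✓ ADDLE  r1←0xbb
6: ✓ ADDLT  r3←0x31
7: · SUBEQ
8: ✓ CMP  NZCV=1000
9: · MOVHI
10: · MOVPL
11: ✓ SUBLT  r2←0xbd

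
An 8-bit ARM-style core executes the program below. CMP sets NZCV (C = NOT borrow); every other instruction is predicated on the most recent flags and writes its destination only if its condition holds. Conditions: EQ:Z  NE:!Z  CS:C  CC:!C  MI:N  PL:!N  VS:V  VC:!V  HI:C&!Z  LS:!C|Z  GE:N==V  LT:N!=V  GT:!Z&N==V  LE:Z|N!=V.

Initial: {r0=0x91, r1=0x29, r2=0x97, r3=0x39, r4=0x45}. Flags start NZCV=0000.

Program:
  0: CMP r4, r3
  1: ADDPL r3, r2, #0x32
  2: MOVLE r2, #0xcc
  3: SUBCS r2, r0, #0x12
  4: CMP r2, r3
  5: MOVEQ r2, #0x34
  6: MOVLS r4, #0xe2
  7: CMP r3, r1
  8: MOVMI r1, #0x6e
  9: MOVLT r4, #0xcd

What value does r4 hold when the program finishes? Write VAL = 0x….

0: ✓ CMP  NZCV=0010
1: ✓ ADDPL  r3←0xc9
2: · MOVLE
3: ✓ SUBCS  r2←0x7f
4: ✓ CMP  NZCV=1001
5: · MOVEQ
6: ✓ MOVLS  r4←0xe2
7: ✓ CMP  NZCV=1010
8: ✓ MOVMI  r1←0x6e
9: ✓ MOVLT  r4←0xcd

VAL = 0xcd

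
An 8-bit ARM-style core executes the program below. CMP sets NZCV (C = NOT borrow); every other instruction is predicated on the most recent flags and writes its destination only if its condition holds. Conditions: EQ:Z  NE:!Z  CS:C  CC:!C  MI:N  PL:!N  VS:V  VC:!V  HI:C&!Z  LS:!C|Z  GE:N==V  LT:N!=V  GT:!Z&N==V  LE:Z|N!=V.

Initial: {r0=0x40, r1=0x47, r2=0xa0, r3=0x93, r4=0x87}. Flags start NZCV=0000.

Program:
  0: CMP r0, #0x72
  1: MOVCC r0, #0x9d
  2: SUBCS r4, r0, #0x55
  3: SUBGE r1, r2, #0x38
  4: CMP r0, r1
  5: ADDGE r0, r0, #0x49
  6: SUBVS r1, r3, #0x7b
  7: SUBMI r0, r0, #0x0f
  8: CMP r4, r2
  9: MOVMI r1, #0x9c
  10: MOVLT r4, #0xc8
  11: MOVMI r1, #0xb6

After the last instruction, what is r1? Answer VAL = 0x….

VAL = 0xb6

0: ✓ CMP  NZCV=1000
1: ✓ MOVCC  r0←0x9d
2: · SUBCS
3: · SUBGE
4: ✓ CMP  NZCV=0011
5: · ADDGE
6: ✓ SUBVS  r1←0x18
7: · SUBMI
8: ✓ CMP  NZCV=1000
9: ✓ MOVMI  r1←0x9c
10: ✓ MOVLT  r4←0xc8
11: ✓ MOVMI  r1←0xb6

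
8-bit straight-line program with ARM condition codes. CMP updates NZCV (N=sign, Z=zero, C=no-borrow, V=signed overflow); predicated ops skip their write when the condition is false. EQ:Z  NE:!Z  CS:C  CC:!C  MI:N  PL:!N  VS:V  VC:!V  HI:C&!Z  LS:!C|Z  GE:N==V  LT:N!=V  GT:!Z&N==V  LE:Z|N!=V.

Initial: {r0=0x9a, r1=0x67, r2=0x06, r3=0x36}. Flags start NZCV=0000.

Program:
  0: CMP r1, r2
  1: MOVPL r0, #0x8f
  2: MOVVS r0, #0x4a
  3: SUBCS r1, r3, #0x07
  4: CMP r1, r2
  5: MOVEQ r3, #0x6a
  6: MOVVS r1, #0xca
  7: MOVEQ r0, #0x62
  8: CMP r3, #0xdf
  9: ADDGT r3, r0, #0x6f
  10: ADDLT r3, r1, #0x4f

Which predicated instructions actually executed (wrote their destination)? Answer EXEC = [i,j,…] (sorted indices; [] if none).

[0] flags=0010 → (cmp)
[1] flags=0010 PL?T → r0=0x8f
[2] flags=0010 VS?F → skip
[3] flags=0010 CS?T → r1=0x2f
[4] flags=0010 → (cmp)
[5] flags=0010 EQ?F → skip
[6] flags=0010 VS?F → skip
[7] flags=0010 EQ?F → skip
[8] flags=0000 → (cmp)
[9] flags=0000 GT?T → r3=0xfe
[10] flags=0000 LT?F → skip

EXEC = [1,3,9]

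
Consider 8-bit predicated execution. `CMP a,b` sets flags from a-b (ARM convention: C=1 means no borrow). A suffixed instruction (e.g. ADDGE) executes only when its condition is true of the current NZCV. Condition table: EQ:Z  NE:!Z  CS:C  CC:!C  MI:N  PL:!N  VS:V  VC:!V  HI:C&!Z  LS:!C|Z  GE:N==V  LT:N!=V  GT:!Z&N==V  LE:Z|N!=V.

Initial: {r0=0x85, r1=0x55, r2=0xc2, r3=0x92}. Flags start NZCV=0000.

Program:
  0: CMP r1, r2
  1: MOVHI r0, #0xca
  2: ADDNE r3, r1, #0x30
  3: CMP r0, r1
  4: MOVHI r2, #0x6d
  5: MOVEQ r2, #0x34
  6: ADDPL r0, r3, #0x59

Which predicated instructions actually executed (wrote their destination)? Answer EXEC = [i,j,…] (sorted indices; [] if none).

EXEC = [2,4,6]

[0] flags=1001 → (cmp)
[1] flags=1001 HI?F → skip
[2] flags=1001 NE?T → r3=0x85
[3] flags=0011 → (cmp)
[4] flags=0011 HI?T → r2=0x6d
[5] flags=0011 EQ?F → skip
[6] flags=0011 PL?T → r0=0xde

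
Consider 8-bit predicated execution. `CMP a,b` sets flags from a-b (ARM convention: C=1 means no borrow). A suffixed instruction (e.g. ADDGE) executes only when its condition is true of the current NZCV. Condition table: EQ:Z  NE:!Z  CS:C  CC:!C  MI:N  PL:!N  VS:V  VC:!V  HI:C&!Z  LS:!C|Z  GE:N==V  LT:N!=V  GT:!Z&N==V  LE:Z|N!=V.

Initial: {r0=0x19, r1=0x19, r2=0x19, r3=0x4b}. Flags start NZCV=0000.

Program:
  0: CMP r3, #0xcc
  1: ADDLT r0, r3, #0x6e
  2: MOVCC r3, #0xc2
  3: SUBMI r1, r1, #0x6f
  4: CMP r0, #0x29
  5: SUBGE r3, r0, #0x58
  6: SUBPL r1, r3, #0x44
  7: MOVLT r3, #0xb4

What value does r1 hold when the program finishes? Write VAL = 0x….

VAL = 0x19

0: ✓ CMP  NZCV=0000
1: · ADDLT
2: ✓ MOVCC  r3←0xc2
3: · SUBMI
4: ✓ CMP  NZCV=1000
5: · SUBGE
6: · SUBPL
7: ✓ MOVLT  r3←0xb4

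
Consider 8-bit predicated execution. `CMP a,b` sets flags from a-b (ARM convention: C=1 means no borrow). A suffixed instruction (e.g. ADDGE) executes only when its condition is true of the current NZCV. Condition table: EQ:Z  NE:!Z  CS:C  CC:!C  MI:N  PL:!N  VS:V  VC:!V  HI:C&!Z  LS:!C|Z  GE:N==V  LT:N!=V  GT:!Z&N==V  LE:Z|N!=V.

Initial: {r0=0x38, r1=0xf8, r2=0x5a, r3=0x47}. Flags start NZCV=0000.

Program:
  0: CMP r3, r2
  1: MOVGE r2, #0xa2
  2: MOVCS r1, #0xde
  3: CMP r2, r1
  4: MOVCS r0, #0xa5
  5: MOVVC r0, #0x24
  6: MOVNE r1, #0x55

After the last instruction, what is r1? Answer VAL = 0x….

0: ✓ CMP  NZCV=1000
1: · MOVGE
2: · MOVCS
3: ✓ CMP  NZCV=0000
4: · MOVCS
5: ✓ MOVVC  r0←0x24
6: ✓ MOVNE  r1←0x55

VAL = 0x55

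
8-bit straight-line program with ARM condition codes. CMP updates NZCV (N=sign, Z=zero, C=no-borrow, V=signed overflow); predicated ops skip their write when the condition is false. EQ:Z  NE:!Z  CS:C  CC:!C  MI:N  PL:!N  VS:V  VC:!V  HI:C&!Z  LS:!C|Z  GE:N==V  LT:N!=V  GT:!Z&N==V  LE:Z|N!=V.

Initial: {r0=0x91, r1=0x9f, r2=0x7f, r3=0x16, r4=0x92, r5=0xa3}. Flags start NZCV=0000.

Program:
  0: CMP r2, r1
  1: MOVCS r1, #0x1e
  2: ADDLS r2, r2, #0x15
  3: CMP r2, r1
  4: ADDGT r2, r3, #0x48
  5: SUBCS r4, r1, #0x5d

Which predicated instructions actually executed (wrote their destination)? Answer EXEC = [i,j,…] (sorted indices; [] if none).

EXEC = [2]

[0] flags=1001 → (cmp)
[1] flags=1001 CS?F → skip
[2] flags=1001 LS?T → r2=0x94
[3] flags=1000 → (cmp)
[4] flags=1000 GT?F → skip
[5] flags=1000 CS?F → skip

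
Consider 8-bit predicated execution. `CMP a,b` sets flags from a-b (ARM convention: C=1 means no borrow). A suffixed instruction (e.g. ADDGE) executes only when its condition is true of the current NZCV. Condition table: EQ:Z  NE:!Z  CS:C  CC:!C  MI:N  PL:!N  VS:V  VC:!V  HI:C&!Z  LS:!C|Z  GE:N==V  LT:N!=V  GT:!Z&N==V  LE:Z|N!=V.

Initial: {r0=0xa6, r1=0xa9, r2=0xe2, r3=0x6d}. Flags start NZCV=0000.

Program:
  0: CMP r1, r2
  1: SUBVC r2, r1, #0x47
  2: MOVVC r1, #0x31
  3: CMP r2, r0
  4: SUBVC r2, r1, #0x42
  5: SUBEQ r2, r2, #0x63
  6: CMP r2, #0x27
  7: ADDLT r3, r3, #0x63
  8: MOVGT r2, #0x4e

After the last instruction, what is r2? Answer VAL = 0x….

VAL = 0x4e

[0] flags=1000 → (cmp)
[1] flags=1000 VC?T → r2=0x62
[2] flags=1000 VC?T → r1=0x31
[3] flags=1001 → (cmp)
[4] flags=1001 VC?F → skip
[5] flags=1001 EQ?F → skip
[6] flags=0010 → (cmp)
[7] flags=0010 LT?F → skip
[8] flags=0010 GT?T → r2=0x4e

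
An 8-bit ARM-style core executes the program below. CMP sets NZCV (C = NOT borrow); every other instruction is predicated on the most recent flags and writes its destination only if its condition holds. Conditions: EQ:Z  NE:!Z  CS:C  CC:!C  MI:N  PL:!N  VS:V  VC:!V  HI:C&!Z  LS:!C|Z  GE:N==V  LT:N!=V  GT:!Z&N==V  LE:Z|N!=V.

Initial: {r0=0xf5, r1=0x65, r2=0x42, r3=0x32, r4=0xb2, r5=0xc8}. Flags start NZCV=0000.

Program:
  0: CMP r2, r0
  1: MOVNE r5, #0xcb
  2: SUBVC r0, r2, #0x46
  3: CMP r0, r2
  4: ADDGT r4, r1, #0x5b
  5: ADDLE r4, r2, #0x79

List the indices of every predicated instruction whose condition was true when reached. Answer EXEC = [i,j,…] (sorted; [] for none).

EXEC = [1,2,5]

[0] flags=0000 → (cmp)
[1] flags=0000 NE?T → r5=0xcb
[2] flags=0000 VC?T → r0=0xfc
[3] flags=1010 → (cmp)
[4] flags=1010 GT?F → skip
[5] flags=1010 LE?T → r4=0xbb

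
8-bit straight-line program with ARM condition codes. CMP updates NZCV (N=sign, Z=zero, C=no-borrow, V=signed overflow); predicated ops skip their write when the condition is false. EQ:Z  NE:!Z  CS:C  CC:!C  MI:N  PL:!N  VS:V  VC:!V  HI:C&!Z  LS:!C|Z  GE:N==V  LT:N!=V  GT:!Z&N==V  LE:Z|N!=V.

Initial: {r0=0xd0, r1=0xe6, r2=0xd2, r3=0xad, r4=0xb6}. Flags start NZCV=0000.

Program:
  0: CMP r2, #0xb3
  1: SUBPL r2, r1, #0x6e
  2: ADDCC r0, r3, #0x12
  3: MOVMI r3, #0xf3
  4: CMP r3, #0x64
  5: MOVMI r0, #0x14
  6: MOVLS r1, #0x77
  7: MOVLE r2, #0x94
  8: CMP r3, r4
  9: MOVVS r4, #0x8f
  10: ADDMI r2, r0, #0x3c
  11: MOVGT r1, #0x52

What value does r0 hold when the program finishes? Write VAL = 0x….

[0] flags=0010 → (cmp)
[1] flags=0010 PL?T → r2=0x78
[2] flags=0010 CC?F → skip
[3] flags=0010 MI?F → skip
[4] flags=0011 → (cmp)
[5] flags=0011 MI?F → skip
[6] flags=0011 LS?F → skip
[7] flags=0011 LE?T → r2=0x94
[8] flags=1000 → (cmp)
[9] flags=1000 VS?F → skip
[10] flags=1000 MI?T → r2=0x0c
[11] flags=1000 GT?F → skip

VAL = 0xd0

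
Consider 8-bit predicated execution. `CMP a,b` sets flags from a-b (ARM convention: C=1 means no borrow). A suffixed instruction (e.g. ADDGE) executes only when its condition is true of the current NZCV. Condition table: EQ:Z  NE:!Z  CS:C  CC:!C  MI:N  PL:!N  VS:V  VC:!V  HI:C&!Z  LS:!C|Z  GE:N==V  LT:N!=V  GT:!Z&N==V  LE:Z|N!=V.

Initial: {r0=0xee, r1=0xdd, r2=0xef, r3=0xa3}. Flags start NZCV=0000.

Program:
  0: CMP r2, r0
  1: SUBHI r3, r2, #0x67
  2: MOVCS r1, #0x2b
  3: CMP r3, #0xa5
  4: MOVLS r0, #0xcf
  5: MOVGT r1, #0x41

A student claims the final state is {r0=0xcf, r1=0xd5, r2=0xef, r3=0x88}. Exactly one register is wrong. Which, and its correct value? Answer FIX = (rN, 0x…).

FIX = (r1, 0x2b)

[0] flags=0010 → (cmp)
[1] flags=0010 HI?T → r3=0x88
[2] flags=0010 CS?T → r1=0x2b
[3] flags=1000 → (cmp)
[4] flags=1000 LS?T → r0=0xcf
[5] flags=1000 GT?F → skip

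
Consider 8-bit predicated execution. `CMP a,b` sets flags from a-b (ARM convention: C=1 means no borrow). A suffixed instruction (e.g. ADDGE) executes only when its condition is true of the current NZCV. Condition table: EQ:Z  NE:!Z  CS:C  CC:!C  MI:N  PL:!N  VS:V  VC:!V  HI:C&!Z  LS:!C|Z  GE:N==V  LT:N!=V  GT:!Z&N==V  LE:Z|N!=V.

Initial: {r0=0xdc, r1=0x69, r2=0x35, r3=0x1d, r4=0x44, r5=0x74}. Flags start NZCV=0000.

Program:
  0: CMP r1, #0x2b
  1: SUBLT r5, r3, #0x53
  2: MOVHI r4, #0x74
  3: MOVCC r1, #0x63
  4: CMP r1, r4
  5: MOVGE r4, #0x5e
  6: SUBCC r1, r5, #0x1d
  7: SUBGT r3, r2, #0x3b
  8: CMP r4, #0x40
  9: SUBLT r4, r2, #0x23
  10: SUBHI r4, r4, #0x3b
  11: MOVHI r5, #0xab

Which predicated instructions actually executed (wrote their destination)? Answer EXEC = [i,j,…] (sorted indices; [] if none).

EXEC = [2,6,10,11]

[0] flags=0010 → (cmp)
[1] flags=0010 LT?F → skip
[2] flags=0010 HI?T → r4=0x74
[3] flags=0010 CC?F → skip
[4] flags=1000 → (cmp)
[5] flags=1000 GE?F → skip
[6] flags=1000 CC?T → r1=0x57
[7] flags=1000 GT?F → skip
[8] flags=0010 → (cmp)
[9] flags=0010 LT?F → skip
[10] flags=0010 HI?T → r4=0x39
[11] flags=0010 HI?T → r5=0xab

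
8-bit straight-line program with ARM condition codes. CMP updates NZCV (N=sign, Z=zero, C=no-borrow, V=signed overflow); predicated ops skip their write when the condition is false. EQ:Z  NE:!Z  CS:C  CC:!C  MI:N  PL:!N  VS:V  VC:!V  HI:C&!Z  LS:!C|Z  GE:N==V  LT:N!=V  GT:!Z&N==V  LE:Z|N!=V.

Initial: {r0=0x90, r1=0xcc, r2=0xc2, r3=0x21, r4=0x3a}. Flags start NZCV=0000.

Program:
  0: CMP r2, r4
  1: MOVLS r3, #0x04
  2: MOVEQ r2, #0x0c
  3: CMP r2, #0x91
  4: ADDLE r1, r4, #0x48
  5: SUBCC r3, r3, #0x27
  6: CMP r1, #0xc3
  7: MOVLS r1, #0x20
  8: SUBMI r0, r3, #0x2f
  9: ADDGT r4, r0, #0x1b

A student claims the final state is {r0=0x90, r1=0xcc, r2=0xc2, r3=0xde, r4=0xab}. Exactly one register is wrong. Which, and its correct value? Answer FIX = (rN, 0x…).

0: ✓ CMP  NZCV=1010
1: · MOVLS
2: · MOVEQ
3: ✓ CMP  NZCV=0010
4: · ADDLE
5: · SUBCC
6: ✓ CMP  NZCV=0010
7: · MOVLS
8: · SUBMI
9: ✓ ADDGT  r4←0xab

FIX = (r3, 0x21)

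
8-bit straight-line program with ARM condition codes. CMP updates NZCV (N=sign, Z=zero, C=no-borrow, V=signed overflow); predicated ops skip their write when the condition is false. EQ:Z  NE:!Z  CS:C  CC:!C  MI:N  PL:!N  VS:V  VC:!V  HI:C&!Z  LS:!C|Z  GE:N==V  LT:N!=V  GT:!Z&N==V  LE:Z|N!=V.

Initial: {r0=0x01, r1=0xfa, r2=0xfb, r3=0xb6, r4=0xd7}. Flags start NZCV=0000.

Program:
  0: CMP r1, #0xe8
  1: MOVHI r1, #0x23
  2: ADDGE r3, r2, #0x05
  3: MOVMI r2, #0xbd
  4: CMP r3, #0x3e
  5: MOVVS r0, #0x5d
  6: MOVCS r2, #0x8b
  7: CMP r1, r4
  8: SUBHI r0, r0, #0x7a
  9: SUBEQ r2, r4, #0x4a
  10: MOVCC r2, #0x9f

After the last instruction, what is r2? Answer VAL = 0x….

VAL = 0x9f

[0] flags=0010 → (cmp)
[1] flags=0010 HI?T → r1=0x23
[2] flags=0010 GE?T → r3=0x00
[3] flags=0010 MI?F → skip
[4] flags=1000 → (cmp)
[5] flags=1000 VS?F → skip
[6] flags=1000 CS?F → skip
[7] flags=0000 → (cmp)
[8] flags=0000 HI?F → skip
[9] flags=0000 EQ?F → skip
[10] flags=0000 CC?T → r2=0x9f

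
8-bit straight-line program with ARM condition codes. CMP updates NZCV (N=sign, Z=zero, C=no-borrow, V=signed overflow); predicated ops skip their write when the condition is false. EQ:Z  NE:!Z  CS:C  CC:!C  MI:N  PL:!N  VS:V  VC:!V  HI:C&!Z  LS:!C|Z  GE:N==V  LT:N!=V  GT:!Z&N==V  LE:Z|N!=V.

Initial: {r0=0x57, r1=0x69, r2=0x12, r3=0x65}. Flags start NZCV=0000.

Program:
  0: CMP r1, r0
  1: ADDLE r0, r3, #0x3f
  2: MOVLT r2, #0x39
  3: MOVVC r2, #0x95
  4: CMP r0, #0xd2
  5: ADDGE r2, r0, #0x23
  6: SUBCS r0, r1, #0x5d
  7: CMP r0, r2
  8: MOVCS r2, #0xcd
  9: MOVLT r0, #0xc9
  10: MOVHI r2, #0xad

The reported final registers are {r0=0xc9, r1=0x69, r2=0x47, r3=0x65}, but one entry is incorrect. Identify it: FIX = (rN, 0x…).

FIX = (r2, 0x7a)

0: ✓ CMP  NZCV=0010
1: · ADDLE
2: · MOVLT
3: ✓ MOVVC  r2←0x95
4: ✓ CMP  NZCV=1001
5: ✓ ADDGE  r2←0x7a
6: · SUBCS
7: ✓ CMP  NZCV=1000
8: · MOVCS
9: ✓ MOVLT  r0←0xc9
10: · MOVHI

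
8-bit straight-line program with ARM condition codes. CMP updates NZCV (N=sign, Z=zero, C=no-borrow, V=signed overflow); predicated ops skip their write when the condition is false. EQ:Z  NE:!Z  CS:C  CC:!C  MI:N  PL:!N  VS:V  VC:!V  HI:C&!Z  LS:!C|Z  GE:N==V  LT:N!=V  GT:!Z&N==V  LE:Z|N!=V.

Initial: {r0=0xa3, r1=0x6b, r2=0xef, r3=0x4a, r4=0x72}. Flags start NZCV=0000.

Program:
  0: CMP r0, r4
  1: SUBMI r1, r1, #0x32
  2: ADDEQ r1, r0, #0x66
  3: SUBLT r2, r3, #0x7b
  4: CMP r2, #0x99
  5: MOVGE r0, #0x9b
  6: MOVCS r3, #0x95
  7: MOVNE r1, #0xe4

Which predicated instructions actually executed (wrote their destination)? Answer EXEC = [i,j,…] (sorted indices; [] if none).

0: ✓ CMP  NZCV=0011
1: · SUBMI
2: · ADDEQ
3: ✓ SUBLT  r2←0xcf
4: ✓ CMP  NZCV=0010
5: ✓ MOVGE  r0←0x9b
6: ✓ MOVCS  r3←0x95
7: ✓ MOVNE  r1←0xe4

EXEC = [3,5,6,7]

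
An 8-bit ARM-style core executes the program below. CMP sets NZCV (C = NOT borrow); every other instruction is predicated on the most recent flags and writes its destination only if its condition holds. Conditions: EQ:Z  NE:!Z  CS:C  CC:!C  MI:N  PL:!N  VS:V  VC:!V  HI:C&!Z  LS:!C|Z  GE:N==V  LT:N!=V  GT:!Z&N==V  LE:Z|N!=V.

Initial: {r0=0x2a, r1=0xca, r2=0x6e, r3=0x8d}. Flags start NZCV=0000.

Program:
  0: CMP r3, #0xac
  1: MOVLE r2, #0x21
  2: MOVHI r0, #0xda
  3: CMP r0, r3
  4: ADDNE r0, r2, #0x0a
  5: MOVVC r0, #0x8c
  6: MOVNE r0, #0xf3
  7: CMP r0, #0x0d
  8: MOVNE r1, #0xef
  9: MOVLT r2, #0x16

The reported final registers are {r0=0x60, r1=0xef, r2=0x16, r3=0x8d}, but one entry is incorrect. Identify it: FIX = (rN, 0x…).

FIX = (r0, 0xf3)

[0] flags=1000 → (cmp)
[1] flags=1000 LE?T → r2=0x21
[2] flags=1000 HI?F → skip
[3] flags=1001 → (cmp)
[4] flags=1001 NE?T → r0=0x2b
[5] flags=1001 VC?F → skip
[6] flags=1001 NE?T → r0=0xf3
[7] flags=1010 → (cmp)
[8] flags=1010 NE?T → r1=0xef
[9] flags=1010 LT?T → r2=0x16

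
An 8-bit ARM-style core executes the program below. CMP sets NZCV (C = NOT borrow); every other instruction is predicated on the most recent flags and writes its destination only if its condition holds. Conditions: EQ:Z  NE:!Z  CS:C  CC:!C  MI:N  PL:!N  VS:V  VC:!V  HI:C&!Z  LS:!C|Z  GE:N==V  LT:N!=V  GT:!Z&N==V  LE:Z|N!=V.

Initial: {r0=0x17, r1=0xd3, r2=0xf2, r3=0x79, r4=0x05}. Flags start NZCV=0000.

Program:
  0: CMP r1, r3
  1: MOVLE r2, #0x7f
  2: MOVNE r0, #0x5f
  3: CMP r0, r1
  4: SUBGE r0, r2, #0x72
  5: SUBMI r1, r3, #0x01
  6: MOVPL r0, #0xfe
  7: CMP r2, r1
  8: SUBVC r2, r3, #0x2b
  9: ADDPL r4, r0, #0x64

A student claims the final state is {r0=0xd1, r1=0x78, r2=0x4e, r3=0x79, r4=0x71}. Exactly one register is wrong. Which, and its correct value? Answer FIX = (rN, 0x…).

FIX = (r0, 0x0d)

0: ✓ CMP  NZCV=0011
1: ✓ MOVLE  r2←0x7f
2: ✓ MOVNE  r0←0x5f
3: ✓ CMP  NZCV=1001
4: ✓ SUBGE  r0←0x0d
5: ✓ SUBMI  r1←0x78
6: · MOVPL
7: ✓ CMP  NZCV=0010
8: ✓ SUBVC  r2←0x4e
9: ✓ ADDPL  r4←0x71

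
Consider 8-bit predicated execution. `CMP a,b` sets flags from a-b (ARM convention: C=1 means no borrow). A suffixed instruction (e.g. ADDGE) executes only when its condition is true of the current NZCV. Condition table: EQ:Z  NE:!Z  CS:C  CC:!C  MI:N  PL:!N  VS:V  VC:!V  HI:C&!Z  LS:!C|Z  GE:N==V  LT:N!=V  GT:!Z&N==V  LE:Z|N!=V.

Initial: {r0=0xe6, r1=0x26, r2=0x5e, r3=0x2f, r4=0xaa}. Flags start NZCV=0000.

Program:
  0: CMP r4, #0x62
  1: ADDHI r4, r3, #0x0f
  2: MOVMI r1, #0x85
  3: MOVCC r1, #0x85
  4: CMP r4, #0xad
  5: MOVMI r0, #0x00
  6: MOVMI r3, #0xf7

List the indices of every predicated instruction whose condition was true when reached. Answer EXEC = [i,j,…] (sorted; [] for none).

EXEC = [1,5,6]

0: ✓ CMP  NZCV=0011
1: ✓ ADDHI  r4←0x3e
2: · MOVMI
3: · MOVCC
4: ✓ CMP  NZCV=1001
5: ✓ MOVMI  r0←0x00
6: ✓ MOVMI  r3←0xf7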